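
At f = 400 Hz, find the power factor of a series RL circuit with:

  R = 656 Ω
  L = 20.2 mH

Step 1 — Angular frequency: ω = 2π·f = 2π·400 = 2513 rad/s.
Step 2 — Component impedances:
  R: Z = R = 656 Ω
  L: Z = jωL = j·2513·0.0202 = 0 + j50.77 Ω
Step 3 — Series combination: Z_total = R + L = 656 + j50.77 Ω = 658∠4.4° Ω.
Step 4 — Power factor: PF = cos(φ) = Re(Z)/|Z| = 656/658 = 0.997.
Step 5 — Type: Im(Z) = 50.77 ⇒ lagging (phase φ = 4.4°).

PF = 0.997 (lagging, φ = 4.4°)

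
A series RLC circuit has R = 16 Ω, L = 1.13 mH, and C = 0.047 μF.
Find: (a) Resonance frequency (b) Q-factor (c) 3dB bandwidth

Step 1 — Resonance condition Im(Z)=0 gives ω₀ = 1/√(LC).
Step 2 — ω₀ = 1/√(0.00113·4.7e-08) = 1.372e+05 rad/s.
Step 3 — f₀ = ω₀/(2π) = 2.184e+04 Hz.
Step 4 — Series Q: Q = ω₀L/R = 1.372e+05·0.00113/16 = 9.691.
Step 5 — 3dB bandwidth: Δω = ω₀/Q = 1.416e+04 rad/s; BW = Δω/(2π) = 2254 Hz.

(a) f₀ = 2.184e+04 Hz  (b) Q = 9.691  (c) BW = 2254 Hz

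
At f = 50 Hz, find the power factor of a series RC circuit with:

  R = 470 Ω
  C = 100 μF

Step 1 — Angular frequency: ω = 2π·f = 2π·50 = 314.2 rad/s.
Step 2 — Component impedances:
  R: Z = R = 470 Ω
  C: Z = 1/(jωC) = -j/(ω·C) = 0 - j31.83 Ω
Step 3 — Series combination: Z_total = R + C = 470 - j31.83 Ω = 471.1∠-3.9° Ω.
Step 4 — Power factor: PF = cos(φ) = Re(Z)/|Z| = 470/471.1 = 0.9977.
Step 5 — Type: Im(Z) = -31.83 ⇒ leading (phase φ = -3.9°).

PF = 0.9977 (leading, φ = -3.9°)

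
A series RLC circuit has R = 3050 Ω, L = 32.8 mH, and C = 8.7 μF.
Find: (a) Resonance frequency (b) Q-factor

Step 1 — Resonance condition Im(Z)=0 gives ω₀ = 1/√(LC).
Step 2 — ω₀ = 1/√(0.0328·8.7e-06) = 1872 rad/s.
Step 3 — f₀ = ω₀/(2π) = 297.9 Hz.
Step 4 — Series Q: Q = ω₀L/R = 1872·0.0328/3050 = 0.02013.

(a) f₀ = 297.9 Hz  (b) Q = 0.02013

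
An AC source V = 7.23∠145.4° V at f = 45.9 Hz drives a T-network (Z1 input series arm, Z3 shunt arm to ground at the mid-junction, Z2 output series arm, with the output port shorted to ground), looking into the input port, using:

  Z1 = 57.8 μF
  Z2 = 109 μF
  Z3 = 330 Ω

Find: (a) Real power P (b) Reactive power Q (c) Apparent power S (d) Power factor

Step 1 — Angular frequency: ω = 2π·f = 2π·45.9 = 288.4 rad/s.
Step 2 — Component impedances:
  Z1: Z = 1/(jωC) = -j/(ω·C) = 0 - j59.99 Ω
  Z2: Z = 1/(jωC) = -j/(ω·C) = 0 - j31.81 Ω
  Z3: Z = R = 330 Ω
Step 3 — With the output port shorted to ground, the output series arm Z2 runs from the junction to ground; the shunt arm Z3 also runs from the junction to ground. They appear in parallel: Z3 || Z2 = 3.038 - j31.52 Ω.
Step 4 — Series with input arm Z1: Z_in = Z1 + (Z3 || Z2) = 3.038 - j91.51 Ω = 91.56∠-88.1° Ω.
Step 5 — Source phasor: V = 7.23∠145.4° V = -5.951 + j4.106 V.
Step 6 — Current: I = V / Z = -0.04697 - j0.06348 A = 0.07897∠-126.5° A.
Step 7 — Complex power: S = V·I* = 0.01895 - j0.5706 VA.
Step 8 — Real power: P = Re(S) = 0.01895 W.
Step 9 — Reactive power: Q = Im(S) = -0.5706 VAR.
Step 10 — Apparent power: |S| = 0.5709 VA.
Step 11 — Power factor: PF = P/|S| = 0.03318 (leading).

(a) P = 0.01895 W  (b) Q = -0.5706 VAR  (c) S = 0.5709 VA  (d) PF = 0.03318 (leading)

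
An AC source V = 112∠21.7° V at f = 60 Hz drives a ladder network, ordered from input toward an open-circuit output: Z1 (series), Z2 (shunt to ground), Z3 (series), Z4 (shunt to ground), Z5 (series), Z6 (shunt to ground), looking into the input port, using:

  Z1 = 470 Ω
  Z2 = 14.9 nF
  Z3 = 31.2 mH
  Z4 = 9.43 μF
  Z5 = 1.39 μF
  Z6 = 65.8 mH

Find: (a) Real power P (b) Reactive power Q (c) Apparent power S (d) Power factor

Step 1 — Angular frequency: ω = 2π·f = 2π·60 = 377 rad/s.
Step 2 — Component impedances:
  Z1: Z = R = 470 Ω
  Z2: Z = 1/(jωC) = -j/(ω·C) = 0 - j1.78e+05 Ω
  Z3: Z = jωL = j·377·0.0312 = 0 + j11.76 Ω
  Z4: Z = 1/(jωC) = -j/(ω·C) = 0 - j281.3 Ω
  Z5: Z = 1/(jωC) = -j/(ω·C) = 0 - j1908 Ω
  Z6: Z = jωL = j·377·0.0658 = 0 + j24.81 Ω
Step 3 — Ladder network (open output): work backward from the far end, alternating series and parallel combinations. Z_in = 470 - j232.7 Ω = 524.4∠-26.3° Ω.
Step 4 — Source phasor: V = 112∠21.7° V = 104.1 + j41.41 V.
Step 5 — Current: I = V / Z = 0.1428 + j0.1588 A = 0.2136∠48.0° A.
Step 6 — Complex power: S = V·I* = 21.44 - j10.61 VA.
Step 7 — Real power: P = Re(S) = 21.44 W.
Step 8 — Reactive power: Q = Im(S) = -10.61 VAR.
Step 9 — Apparent power: |S| = 23.92 VA.
Step 10 — Power factor: PF = P/|S| = 0.8962 (leading).

(a) P = 21.44 W  (b) Q = -10.61 VAR  (c) S = 23.92 VA  (d) PF = 0.8962 (leading)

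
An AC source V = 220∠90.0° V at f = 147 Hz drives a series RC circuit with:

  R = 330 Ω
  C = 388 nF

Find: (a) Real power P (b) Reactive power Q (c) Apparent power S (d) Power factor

Step 1 — Angular frequency: ω = 2π·f = 2π·147 = 923.6 rad/s.
Step 2 — Component impedances:
  R: Z = R = 330 Ω
  C: Z = 1/(jωC) = -j/(ω·C) = 0 - j2790 Ω
Step 3 — Series combination: Z_total = R + C = 330 - j2790 Ω = 2810∠-83.3° Ω.
Step 4 — Source phasor: V = 220∠90.0° V = 0 + j220 V.
Step 5 — Current: I = V / Z = -0.07775 + j0.009195 A = 0.0783∠173.3° A.
Step 6 — Complex power: S = V·I* = 2.023 - j17.11 VA.
Step 7 — Real power: P = Re(S) = 2.023 W.
Step 8 — Reactive power: Q = Im(S) = -17.11 VAR.
Step 9 — Apparent power: |S| = 17.22 VA.
Step 10 — Power factor: PF = P/|S| = 0.1174 (leading).

(a) P = 2.023 W  (b) Q = -17.11 VAR  (c) S = 17.22 VA  (d) PF = 0.1174 (leading)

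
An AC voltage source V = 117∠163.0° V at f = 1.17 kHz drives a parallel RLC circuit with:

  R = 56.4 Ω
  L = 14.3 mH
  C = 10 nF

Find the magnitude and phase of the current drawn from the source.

Step 1 — Angular frequency: ω = 2π·f = 2π·1170 = 7351 rad/s.
Step 2 — Component impedances:
  R: Z = R = 56.4 Ω
  L: Z = jωL = j·7351·0.0143 = 0 + j105.1 Ω
  C: Z = 1/(jωC) = -j/(ω·C) = 0 - j1.36e+04 Ω
Step 3 — Parallel combination: 1/Z_total = 1/R + 1/L + 1/C; Z_total = 43.95 + j23.39 Ω = 49.78∠28.0° Ω.
Step 4 — Source phasor: V = 117∠163.0° V = -111.9 + j34.21 V.
Step 5 — Ohm's law: I = V / Z_total = (-111.9 + j34.21) / (43.95 + j23.39) = -1.661 + j1.663 A.
Step 6 — Convert to polar: |I| = 2.35 A, ∠I = 135.0°.

I = 2.35∠135.0° A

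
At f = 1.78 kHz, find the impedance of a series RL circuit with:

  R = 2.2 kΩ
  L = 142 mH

Step 1 — Angular frequency: ω = 2π·f = 2π·1780 = 1.118e+04 rad/s.
Step 2 — Component impedances:
  R: Z = R = 2200 Ω
  L: Z = jωL = j·1.118e+04·0.142 = 0 + j1588 Ω
Step 3 — Series combination: Z_total = R + L = 2200 + j1588 Ω = 2713∠35.8° Ω.

Z = 2200 + j1588 Ω = 2713∠35.8° Ω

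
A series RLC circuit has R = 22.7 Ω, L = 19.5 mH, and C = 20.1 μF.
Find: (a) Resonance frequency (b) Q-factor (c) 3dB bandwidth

Step 1 — Resonance: ω₀ = 1/√(LC) = 1/√(0.0195·2.01e-05) = 1597 rad/s.
Step 2 — f₀ = ω₀/(2π) = 254.2 Hz.
Step 3 — Series Q: Q = ω₀L/R = 1597·0.0195/22.7 = 1.372.
Step 4 — Bandwidth: Δω = ω₀/Q = 1164 rad/s; BW = Δω/(2π) = 185.3 Hz.

(a) f₀ = 254.2 Hz  (b) Q = 1.372  (c) BW = 185.3 Hz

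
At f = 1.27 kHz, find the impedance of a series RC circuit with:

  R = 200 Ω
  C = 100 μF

Step 1 — Angular frequency: ω = 2π·f = 2π·1270 = 7980 rad/s.
Step 2 — Component impedances:
  R: Z = R = 200 Ω
  C: Z = 1/(jωC) = -j/(ω·C) = 0 - j1.253 Ω
Step 3 — Series combination: Z_total = R + C = 200 - j1.253 Ω = 200∠-0.4° Ω.

Z = 200 - j1.253 Ω = 200∠-0.4° Ω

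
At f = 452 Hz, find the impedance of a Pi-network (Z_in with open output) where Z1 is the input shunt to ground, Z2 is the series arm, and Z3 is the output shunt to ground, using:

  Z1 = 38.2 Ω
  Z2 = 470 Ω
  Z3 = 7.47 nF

Step 1 — Angular frequency: ω = 2π·f = 2π·452 = 2840 rad/s.
Step 2 — Component impedances:
  Z1: Z = R = 38.2 Ω
  Z2: Z = R = 470 Ω
  Z3: Z = 1/(jωC) = -j/(ω·C) = 0 - j4.714e+04 Ω
Step 3 — With open output, the series arm Z2 and the output shunt Z3 appear in series to ground: Z2 + Z3 = 470 - j4.714e+04 Ω.
Step 4 — Parallel with input shunt Z1: Z_in = Z1 || (Z2 + Z3) = 38.2 - j0.03095 Ω = 38.2∠-0.0° Ω.

Z = 38.2 - j0.03095 Ω = 38.2∠-0.0° Ω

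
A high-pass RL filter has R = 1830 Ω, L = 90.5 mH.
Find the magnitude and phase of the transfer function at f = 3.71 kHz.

Step 1 — Angular frequency: ω = 2π·3710 = 2.331e+04 rad/s.
Step 2 — Transfer function: H(jω) = jωL/(R + jωL).
Step 3 — Numerator jωL = j·2110; denominator R + jωL = 1830 + j2110.
Step 4 — H = 0.5706 + j0.495.
Step 5 — Magnitude: |H| = 0.7554 (-2.4 dB); phase: φ = 40.9°.

|H| = 0.7554 (-2.4 dB), φ = 40.9°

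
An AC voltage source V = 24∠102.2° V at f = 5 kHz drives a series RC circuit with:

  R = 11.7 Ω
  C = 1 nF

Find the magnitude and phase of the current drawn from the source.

Step 1 — Angular frequency: ω = 2π·f = 2π·5000 = 3.142e+04 rad/s.
Step 2 — Component impedances:
  R: Z = R = 11.7 Ω
  C: Z = 1/(jωC) = -j/(ω·C) = 0 - j3.183e+04 Ω
Step 3 — Series combination: Z_total = R + C = 11.7 - j3.183e+04 Ω = 3.183e+04∠-90.0° Ω.
Step 4 — Source phasor: V = 24∠102.2° V = -5.072 + j23.46 V.
Step 5 — Ohm's law: I = V / Z_total = (-5.072 + j23.46) / (11.7 - j3.183e+04) = -0.000737 - j0.0001591 A.
Step 6 — Convert to polar: |I| = 0.000754 A, ∠I = -167.8°.

I = 0.000754∠-167.8° A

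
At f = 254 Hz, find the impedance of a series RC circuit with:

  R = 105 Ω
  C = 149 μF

Step 1 — Angular frequency: ω = 2π·f = 2π·254 = 1596 rad/s.
Step 2 — Component impedances:
  R: Z = R = 105 Ω
  C: Z = 1/(jωC) = -j/(ω·C) = 0 - j4.205 Ω
Step 3 — Series combination: Z_total = R + C = 105 - j4.205 Ω = 105.1∠-2.3° Ω.

Z = 105 - j4.205 Ω = 105.1∠-2.3° Ω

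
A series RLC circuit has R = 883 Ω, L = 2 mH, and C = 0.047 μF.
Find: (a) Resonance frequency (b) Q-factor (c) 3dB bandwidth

Step 1 — Resonance: ω₀ = 1/√(LC) = 1/√(0.002·4.7e-08) = 1.031e+05 rad/s.
Step 2 — f₀ = ω₀/(2π) = 1.642e+04 Hz.
Step 3 — Series Q: Q = ω₀L/R = 1.031e+05·0.002/883 = 0.2336.
Step 4 — Bandwidth: Δω = ω₀/Q = 4.415e+05 rad/s; BW = Δω/(2π) = 7.027e+04 Hz.

(a) f₀ = 1.642e+04 Hz  (b) Q = 0.2336  (c) BW = 7.027e+04 Hz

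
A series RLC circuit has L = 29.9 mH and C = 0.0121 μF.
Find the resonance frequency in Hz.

Step 1 — Resonance condition Im(Z)=0 gives ω₀ = 1/√(LC).
Step 2 — ω₀ = 1/√(0.0299·1.21e-08) = 5.257e+04 rad/s.
Step 3 — f₀ = ω₀/(2π) = 8367 Hz.

f₀ = 8367 Hz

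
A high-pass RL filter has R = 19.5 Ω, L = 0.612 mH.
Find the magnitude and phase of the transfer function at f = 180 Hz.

Step 1 — Angular frequency: ω = 2π·180 = 1131 rad/s.
Step 2 — Transfer function: H(jω) = jωL/(R + jωL).
Step 3 — Numerator jωL = j·0.6922; denominator R + jωL = 19.5 + j0.6922.
Step 4 — H = 0.001258 + j0.03545.
Step 5 — Magnitude: |H| = 0.03547 (-29.0 dB); phase: φ = 88.0°.

|H| = 0.03547 (-29.0 dB), φ = 88.0°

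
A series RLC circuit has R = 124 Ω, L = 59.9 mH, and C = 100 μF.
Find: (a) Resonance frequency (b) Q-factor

Step 1 — Resonance condition Im(Z)=0 gives ω₀ = 1/√(LC).
Step 2 — ω₀ = 1/√(0.0599·0.0001) = 408.6 rad/s.
Step 3 — f₀ = ω₀/(2π) = 65.03 Hz.
Step 4 — Series Q: Q = ω₀L/R = 408.6·0.0599/124 = 0.1974.

(a) f₀ = 65.03 Hz  (b) Q = 0.1974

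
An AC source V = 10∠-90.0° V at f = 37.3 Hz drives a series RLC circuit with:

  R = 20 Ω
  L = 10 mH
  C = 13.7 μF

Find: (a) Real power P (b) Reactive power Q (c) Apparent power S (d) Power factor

Step 1 — Angular frequency: ω = 2π·f = 2π·37.3 = 234.4 rad/s.
Step 2 — Component impedances:
  R: Z = R = 20 Ω
  L: Z = jωL = j·234.4·0.01 = 0 + j2.344 Ω
  C: Z = 1/(jωC) = -j/(ω·C) = 0 - j311.5 Ω
Step 3 — Series combination: Z_total = R + L + C = 20 - j309.1 Ω = 309.8∠-86.3° Ω.
Step 4 — Source phasor: V = 10∠-90.0° V = 0 - j10 V.
Step 5 — Current: I = V / Z = 0.03222 - j0.002084 A = 0.03228∠-3.7° A.
Step 6 — Complex power: S = V·I* = 0.02084 - j0.3222 VA.
Step 7 — Real power: P = Re(S) = 0.02084 W.
Step 8 — Reactive power: Q = Im(S) = -0.3222 VAR.
Step 9 — Apparent power: |S| = 0.3228 VA.
Step 10 — Power factor: PF = P/|S| = 0.06457 (leading).

(a) P = 0.02084 W  (b) Q = -0.3222 VAR  (c) S = 0.3228 VA  (d) PF = 0.06457 (leading)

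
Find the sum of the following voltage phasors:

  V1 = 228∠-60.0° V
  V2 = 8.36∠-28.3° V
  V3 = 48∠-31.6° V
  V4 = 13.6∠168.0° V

Step 1 — Convert each phasor to rectangular form:
  V1 = 228·(cos(-60.0°) + j·sin(-60.0°)) = 114 - j197.5 V
  V2 = 8.36·(cos(-28.3°) + j·sin(-28.3°)) = 7.361 - j3.963 V
  V3 = 48·(cos(-31.6°) + j·sin(-31.6°)) = 40.88 - j25.15 V
  V4 = 13.6·(cos(168.0°) + j·sin(168.0°)) = -13.3 + j2.828 V
Step 2 — Sum components: V_total = 148.9 - j223.7 V.
Step 3 — Convert to polar: |V_total| = 268.8 V, ∠V_total = -56.3°.

V_total = 268.8∠-56.3° V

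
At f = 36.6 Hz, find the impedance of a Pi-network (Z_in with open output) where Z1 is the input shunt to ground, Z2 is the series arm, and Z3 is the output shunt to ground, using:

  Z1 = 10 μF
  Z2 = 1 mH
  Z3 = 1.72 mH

Step 1 — Angular frequency: ω = 2π·f = 2π·36.6 = 230 rad/s.
Step 2 — Component impedances:
  Z1: Z = 1/(jωC) = -j/(ω·C) = 0 - j434.8 Ω
  Z2: Z = jωL = j·230·0.001 = 0 + j0.23 Ω
  Z3: Z = jωL = j·230·0.00172 = 0 + j0.3955 Ω
Step 3 — With open output, the series arm Z2 and the output shunt Z3 appear in series to ground: Z2 + Z3 = 0 + j0.6255 Ω.
Step 4 — Parallel with input shunt Z1: Z_in = Z1 || (Z2 + Z3) = 0 + j0.6264 Ω = 0.6264∠90.0° Ω.

Z = 0 + j0.6264 Ω = 0.6264∠90.0° Ω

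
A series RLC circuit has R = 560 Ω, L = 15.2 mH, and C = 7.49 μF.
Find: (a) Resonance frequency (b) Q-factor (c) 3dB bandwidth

Step 1 — Resonance: ω₀ = 1/√(LC) = 1/√(0.0152·7.49e-06) = 2964 rad/s.
Step 2 — f₀ = ω₀/(2π) = 471.7 Hz.
Step 3 — Series Q: Q = ω₀L/R = 2964·0.0152/560 = 0.08044.
Step 4 — Bandwidth: Δω = ω₀/Q = 3.684e+04 rad/s; BW = Δω/(2π) = 5864 Hz.

(a) f₀ = 471.7 Hz  (b) Q = 0.08044  (c) BW = 5864 Hz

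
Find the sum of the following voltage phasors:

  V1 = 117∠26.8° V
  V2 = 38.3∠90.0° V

Step 1 — Convert each phasor to rectangular form:
  V1 = 117·(cos(26.8°) + j·sin(26.8°)) = 104.4 + j52.75 V
  V2 = 38.3·(cos(90.0°) + j·sin(90.0°)) = 0 + j38.3 V
Step 2 — Sum components: V_total = 104.4 + j91.05 V.
Step 3 — Convert to polar: |V_total| = 138.6 V, ∠V_total = 41.1°.

V_total = 138.6∠41.1° V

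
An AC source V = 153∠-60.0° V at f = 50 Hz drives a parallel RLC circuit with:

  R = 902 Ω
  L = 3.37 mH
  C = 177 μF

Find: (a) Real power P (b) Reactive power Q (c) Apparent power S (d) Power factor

Step 1 — Angular frequency: ω = 2π·f = 2π·50 = 314.2 rad/s.
Step 2 — Component impedances:
  R: Z = R = 902 Ω
  L: Z = jωL = j·314.2·0.00337 = 0 + j1.059 Ω
  C: Z = 1/(jωC) = -j/(ω·C) = 0 - j17.98 Ω
Step 3 — Parallel combination: 1/Z_total = 1/R + 1/L + 1/C; Z_total = 0.001403 + j1.125 Ω = 1.125∠89.9° Ω.
Step 4 — Source phasor: V = 153∠-60.0° V = 76.5 - j132.5 V.
Step 5 — Current: I = V / Z = -117.7 - j68.15 A = 136∠-149.9° A.
Step 6 — Complex power: S = V·I* = 25.95 + j2.081e+04 VA.
Step 7 — Real power: P = Re(S) = 25.95 W.
Step 8 — Reactive power: Q = Im(S) = 2.081e+04 VAR.
Step 9 — Apparent power: |S| = 2.081e+04 VA.
Step 10 — Power factor: PF = P/|S| = 0.001247 (lagging).

(a) P = 25.95 W  (b) Q = 2.081e+04 VAR  (c) S = 2.081e+04 VA  (d) PF = 0.001247 (lagging)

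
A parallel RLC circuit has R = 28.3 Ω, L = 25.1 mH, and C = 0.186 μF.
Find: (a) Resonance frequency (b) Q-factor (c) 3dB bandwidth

Step 1 — Resonance: ω₀ = 1/√(LC) = 1/√(0.0251·1.86e-07) = 1.464e+04 rad/s.
Step 2 — f₀ = ω₀/(2π) = 2329 Hz.
Step 3 — Parallel Q: Q = R/(ω₀L) = 28.3/(1.464e+04·0.0251) = 0.07704.
Step 4 — Bandwidth: Δω = ω₀/Q = 1.9e+05 rad/s; BW = Δω/(2π) = 3.024e+04 Hz.

(a) f₀ = 2329 Hz  (b) Q = 0.07704  (c) BW = 3.024e+04 Hz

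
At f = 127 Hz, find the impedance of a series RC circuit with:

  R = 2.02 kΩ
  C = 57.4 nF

Step 1 — Angular frequency: ω = 2π·f = 2π·127 = 798 rad/s.
Step 2 — Component impedances:
  R: Z = R = 2020 Ω
  C: Z = 1/(jωC) = -j/(ω·C) = 0 - j2.183e+04 Ω
Step 3 — Series combination: Z_total = R + C = 2020 - j2.183e+04 Ω = 2.193e+04∠-84.7° Ω.

Z = 2020 - j2.183e+04 Ω = 2.193e+04∠-84.7° Ω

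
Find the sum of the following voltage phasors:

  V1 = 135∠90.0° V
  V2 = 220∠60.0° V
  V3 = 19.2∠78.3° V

Step 1 — Convert each phasor to rectangular form:
  V1 = 135·(cos(90.0°) + j·sin(90.0°)) = 0 + j135 V
  V2 = 220·(cos(60.0°) + j·sin(60.0°)) = 110 + j190.5 V
  V3 = 19.2·(cos(78.3°) + j·sin(78.3°)) = 3.894 + j18.8 V
Step 2 — Sum components: V_total = 113.9 + j344.3 V.
Step 3 — Convert to polar: |V_total| = 362.7 V, ∠V_total = 71.7°.

V_total = 362.7∠71.7° V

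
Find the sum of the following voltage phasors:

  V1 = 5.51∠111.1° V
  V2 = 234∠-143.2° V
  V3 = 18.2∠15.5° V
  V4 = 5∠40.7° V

Step 1 — Convert each phasor to rectangular form:
  V1 = 5.51·(cos(111.1°) + j·sin(111.1°)) = -1.984 + j5.141 V
  V2 = 234·(cos(-143.2°) + j·sin(-143.2°)) = -187.4 - j140.2 V
  V3 = 18.2·(cos(15.5°) + j·sin(15.5°)) = 17.54 + j4.864 V
  V4 = 5·(cos(40.7°) + j·sin(40.7°)) = 3.791 + j3.26 V
Step 2 — Sum components: V_total = -168 - j126.9 V.
Step 3 — Convert to polar: |V_total| = 210.6 V, ∠V_total = -142.9°.

V_total = 210.6∠-142.9° V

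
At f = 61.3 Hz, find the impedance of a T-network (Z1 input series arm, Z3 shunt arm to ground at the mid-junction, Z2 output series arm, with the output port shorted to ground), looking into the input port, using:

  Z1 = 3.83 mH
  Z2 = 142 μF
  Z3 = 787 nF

Step 1 — Angular frequency: ω = 2π·f = 2π·61.3 = 385.2 rad/s.
Step 2 — Component impedances:
  Z1: Z = jωL = j·385.2·0.00383 = 0 + j1.475 Ω
  Z2: Z = 1/(jωC) = -j/(ω·C) = 0 - j18.28 Ω
  Z3: Z = 1/(jωC) = -j/(ω·C) = 0 - j3299 Ω
Step 3 — With the output port shorted to ground, the output series arm Z2 runs from the junction to ground; the shunt arm Z3 also runs from the junction to ground. They appear in parallel: Z3 || Z2 = 0 - j18.18 Ω.
Step 4 — Series with input arm Z1: Z_in = Z1 + (Z3 || Z2) = 0 - j16.71 Ω = 16.71∠-90.0° Ω.

Z = 0 - j16.71 Ω = 16.71∠-90.0° Ω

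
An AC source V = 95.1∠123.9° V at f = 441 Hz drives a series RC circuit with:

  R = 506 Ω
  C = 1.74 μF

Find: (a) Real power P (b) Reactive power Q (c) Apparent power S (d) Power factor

Step 1 — Angular frequency: ω = 2π·f = 2π·441 = 2771 rad/s.
Step 2 — Component impedances:
  R: Z = R = 506 Ω
  C: Z = 1/(jωC) = -j/(ω·C) = 0 - j207.4 Ω
Step 3 — Series combination: Z_total = R + C = 506 - j207.4 Ω = 546.9∠-22.3° Ω.
Step 4 — Source phasor: V = 95.1∠123.9° V = -53.04 + j78.93 V.
Step 5 — Current: I = V / Z = -0.1445 + j0.09677 A = 0.1739∠146.2° A.
Step 6 — Complex power: S = V·I* = 15.3 - j6.273 VA.
Step 7 — Real power: P = Re(S) = 15.3 W.
Step 8 — Reactive power: Q = Im(S) = -6.273 VAR.
Step 9 — Apparent power: |S| = 16.54 VA.
Step 10 — Power factor: PF = P/|S| = 0.9253 (leading).

(a) P = 15.3 W  (b) Q = -6.273 VAR  (c) S = 16.54 VA  (d) PF = 0.9253 (leading)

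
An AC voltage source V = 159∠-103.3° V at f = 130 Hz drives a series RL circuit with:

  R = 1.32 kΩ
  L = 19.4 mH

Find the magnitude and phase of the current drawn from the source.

Step 1 — Angular frequency: ω = 2π·f = 2π·130 = 816.8 rad/s.
Step 2 — Component impedances:
  R: Z = R = 1320 Ω
  L: Z = jωL = j·816.8·0.0194 = 0 + j15.85 Ω
Step 3 — Series combination: Z_total = R + L = 1320 + j15.85 Ω = 1320∠0.7° Ω.
Step 4 — Source phasor: V = 159∠-103.3° V = -36.58 - j154.7 V.
Step 5 — Ohm's law: I = V / Z_total = (-36.58 - j154.7) / (1320 + j15.85) = -0.02911 - j0.1169 A.
Step 6 — Convert to polar: |I| = 0.1204 A, ∠I = -104.0°.

I = 0.1204∠-104.0° A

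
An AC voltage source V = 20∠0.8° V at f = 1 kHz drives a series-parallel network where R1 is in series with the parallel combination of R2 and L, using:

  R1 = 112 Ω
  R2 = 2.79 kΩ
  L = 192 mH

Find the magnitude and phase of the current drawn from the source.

Step 1 — Angular frequency: ω = 2π·f = 2π·1000 = 6283 rad/s.
Step 2 — Component impedances:
  R1: Z = R = 112 Ω
  R2: Z = R = 2790 Ω
  L: Z = jωL = j·6283·0.192 = 0 + j1206 Ω
Step 3 — Parallel branch: R2 || L = 1/(1/R2 + 1/L) = 439.5 + j1016 Ω.
Step 4 — Series with R1: Z_total = R1 + (R2 || L) = 551.5 + j1016 Ω = 1156∠61.5° Ω.
Step 5 — Source phasor: V = 20∠0.8° V = 20 + j0.2792 V.
Step 6 — Ohm's law: I = V / Z_total = (20 + j0.2792) / (551.5 + j1016) = 0.00846 - j0.01509 A.
Step 7 — Convert to polar: |I| = 0.0173 A, ∠I = -60.7°.

I = 0.0173∠-60.7° A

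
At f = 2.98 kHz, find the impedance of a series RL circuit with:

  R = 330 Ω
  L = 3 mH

Step 1 — Angular frequency: ω = 2π·f = 2π·2980 = 1.872e+04 rad/s.
Step 2 — Component impedances:
  R: Z = R = 330 Ω
  L: Z = jωL = j·1.872e+04·0.003 = 0 + j56.17 Ω
Step 3 — Series combination: Z_total = R + L = 330 + j56.17 Ω = 334.7∠9.7° Ω.

Z = 330 + j56.17 Ω = 334.7∠9.7° Ω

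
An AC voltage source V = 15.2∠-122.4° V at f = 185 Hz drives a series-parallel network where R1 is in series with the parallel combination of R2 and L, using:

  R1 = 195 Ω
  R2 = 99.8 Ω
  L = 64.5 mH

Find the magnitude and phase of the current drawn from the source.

Step 1 — Angular frequency: ω = 2π·f = 2π·185 = 1162 rad/s.
Step 2 — Component impedances:
  R1: Z = R = 195 Ω
  R2: Z = R = 99.8 Ω
  L: Z = jωL = j·1162·0.0645 = 0 + j74.97 Ω
Step 3 — Parallel branch: R2 || L = 1/(1/R2 + 1/L) = 36 + j47.93 Ω.
Step 4 — Series with R1: Z_total = R1 + (R2 || L) = 231 + j47.93 Ω = 235.9∠11.7° Ω.
Step 5 — Source phasor: V = 15.2∠-122.4° V = -8.145 - j12.83 V.
Step 6 — Ohm's law: I = V / Z_total = (-8.145 - j12.83) / (231 + j47.93) = -0.04485 - j0.04625 A.
Step 7 — Convert to polar: |I| = 0.06443 A, ∠I = -134.1°.

I = 0.06443∠-134.1° A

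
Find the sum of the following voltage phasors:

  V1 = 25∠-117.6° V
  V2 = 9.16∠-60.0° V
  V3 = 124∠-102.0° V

Step 1 — Convert each phasor to rectangular form:
  V1 = 25·(cos(-117.6°) + j·sin(-117.6°)) = -11.58 - j22.16 V
  V2 = 9.16·(cos(-60.0°) + j·sin(-60.0°)) = 4.58 - j7.933 V
  V3 = 124·(cos(-102.0°) + j·sin(-102.0°)) = -25.78 - j121.3 V
Step 2 — Sum components: V_total = -32.78 - j151.4 V.
Step 3 — Convert to polar: |V_total| = 154.9 V, ∠V_total = -102.2°.

V_total = 154.9∠-102.2° V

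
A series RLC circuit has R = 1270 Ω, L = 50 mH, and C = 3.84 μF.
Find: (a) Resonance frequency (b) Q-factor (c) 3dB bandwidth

Step 1 — Resonance condition Im(Z)=0 gives ω₀ = 1/√(LC).
Step 2 — ω₀ = 1/√(0.05·3.84e-06) = 2282 rad/s.
Step 3 — f₀ = ω₀/(2π) = 363.2 Hz.
Step 4 — Series Q: Q = ω₀L/R = 2282·0.05/1270 = 0.08985.
Step 5 — 3dB bandwidth: Δω = ω₀/Q = 2.54e+04 rad/s; BW = Δω/(2π) = 4043 Hz.

(a) f₀ = 363.2 Hz  (b) Q = 0.08985  (c) BW = 4043 Hz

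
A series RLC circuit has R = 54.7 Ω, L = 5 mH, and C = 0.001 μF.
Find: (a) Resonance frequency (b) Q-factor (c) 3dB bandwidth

Step 1 — Resonance condition Im(Z)=0 gives ω₀ = 1/√(LC).
Step 2 — ω₀ = 1/√(0.005·1e-09) = 4.472e+05 rad/s.
Step 3 — f₀ = ω₀/(2π) = 7.118e+04 Hz.
Step 4 — Series Q: Q = ω₀L/R = 4.472e+05·0.005/54.7 = 40.88.
Step 5 — 3dB bandwidth: Δω = ω₀/Q = 1.094e+04 rad/s; BW = Δω/(2π) = 1741 Hz.

(a) f₀ = 7.118e+04 Hz  (b) Q = 40.88  (c) BW = 1741 Hz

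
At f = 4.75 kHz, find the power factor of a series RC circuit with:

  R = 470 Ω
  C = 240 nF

Step 1 — Angular frequency: ω = 2π·f = 2π·4750 = 2.985e+04 rad/s.
Step 2 — Component impedances:
  R: Z = R = 470 Ω
  C: Z = 1/(jωC) = -j/(ω·C) = 0 - j139.6 Ω
Step 3 — Series combination: Z_total = R + C = 470 - j139.6 Ω = 490.3∠-16.5° Ω.
Step 4 — Power factor: PF = cos(φ) = Re(Z)/|Z| = 470/490.3 = 0.9586.
Step 5 — Type: Im(Z) = -139.6 ⇒ leading (phase φ = -16.5°).

PF = 0.9586 (leading, φ = -16.5°)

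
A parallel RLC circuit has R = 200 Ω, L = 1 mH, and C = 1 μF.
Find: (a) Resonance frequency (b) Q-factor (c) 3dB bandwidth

Step 1 — Resonance: ω₀ = 1/√(LC) = 1/√(0.001·1e-06) = 3.162e+04 rad/s.
Step 2 — f₀ = ω₀/(2π) = 5033 Hz.
Step 3 — Parallel Q: Q = R/(ω₀L) = 200/(3.162e+04·0.001) = 6.325.
Step 4 — Bandwidth: Δω = ω₀/Q = 5000 rad/s; BW = Δω/(2π) = 795.8 Hz.

(a) f₀ = 5033 Hz  (b) Q = 6.325  (c) BW = 795.8 Hz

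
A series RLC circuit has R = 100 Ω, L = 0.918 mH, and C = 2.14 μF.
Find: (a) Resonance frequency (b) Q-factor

Step 1 — Resonance condition Im(Z)=0 gives ω₀ = 1/√(LC).
Step 2 — ω₀ = 1/√(0.000918·2.14e-06) = 2.256e+04 rad/s.
Step 3 — f₀ = ω₀/(2π) = 3591 Hz.
Step 4 — Series Q: Q = ω₀L/R = 2.256e+04·0.000918/100 = 0.2071.

(a) f₀ = 3591 Hz  (b) Q = 0.2071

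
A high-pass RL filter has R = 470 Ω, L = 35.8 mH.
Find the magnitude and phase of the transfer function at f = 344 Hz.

Step 1 — Angular frequency: ω = 2π·344 = 2161 rad/s.
Step 2 — Transfer function: H(jω) = jωL/(R + jωL).
Step 3 — Numerator jωL = j·77.38; denominator R + jωL = 470 + j77.38.
Step 4 — H = 0.02639 + j0.1603.
Step 5 — Magnitude: |H| = 0.1624 (-15.8 dB); phase: φ = 80.7°.

|H| = 0.1624 (-15.8 dB), φ = 80.7°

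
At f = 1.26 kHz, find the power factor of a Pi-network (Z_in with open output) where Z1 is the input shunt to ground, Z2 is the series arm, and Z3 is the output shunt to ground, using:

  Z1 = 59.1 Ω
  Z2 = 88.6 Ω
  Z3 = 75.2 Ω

Step 1 — Angular frequency: ω = 2π·f = 2π·1260 = 7917 rad/s.
Step 2 — Component impedances:
  Z1: Z = R = 59.1 Ω
  Z2: Z = R = 88.6 Ω
  Z3: Z = R = 75.2 Ω
Step 3 — With open output, the series arm Z2 and the output shunt Z3 appear in series to ground: Z2 + Z3 = 163.8 Ω.
Step 4 — Parallel with input shunt Z1: Z_in = Z1 || (Z2 + Z3) = 43.43 Ω = 43.43∠0.0° Ω.
Step 5 — Power factor: PF = cos(φ) = Re(Z)/|Z| = 43.43/43.43 = 1.
Step 6 — Type: Im(Z) = 0 ⇒ unity (phase φ = 0.0°).

PF = 1 (unity, φ = 0.0°)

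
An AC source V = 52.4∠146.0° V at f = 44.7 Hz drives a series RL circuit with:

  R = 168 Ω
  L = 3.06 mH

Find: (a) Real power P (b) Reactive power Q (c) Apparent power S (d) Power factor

Step 1 — Angular frequency: ω = 2π·f = 2π·44.7 = 280.9 rad/s.
Step 2 — Component impedances:
  R: Z = R = 168 Ω
  L: Z = jωL = j·280.9·0.00306 = 0 + j0.8594 Ω
Step 3 — Series combination: Z_total = R + L = 168 + j0.8594 Ω = 168∠0.3° Ω.
Step 4 — Source phasor: V = 52.4∠146.0° V = -43.44 + j29.3 V.
Step 5 — Current: I = V / Z = -0.2577 + j0.1757 A = 0.3119∠145.7° A.
Step 6 — Complex power: S = V·I* = 16.34 + j0.08361 VA.
Step 7 — Real power: P = Re(S) = 16.34 W.
Step 8 — Reactive power: Q = Im(S) = 0.08361 VAR.
Step 9 — Apparent power: |S| = 16.34 VA.
Step 10 — Power factor: PF = P/|S| = 1 (lagging).

(a) P = 16.34 W  (b) Q = 0.08361 VAR  (c) S = 16.34 VA  (d) PF = 1 (lagging)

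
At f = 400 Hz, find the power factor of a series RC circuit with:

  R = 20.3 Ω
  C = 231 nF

Step 1 — Angular frequency: ω = 2π·f = 2π·400 = 2513 rad/s.
Step 2 — Component impedances:
  R: Z = R = 20.3 Ω
  C: Z = 1/(jωC) = -j/(ω·C) = 0 - j1722 Ω
Step 3 — Series combination: Z_total = R + C = 20.3 - j1722 Ω = 1723∠-89.3° Ω.
Step 4 — Power factor: PF = cos(φ) = Re(Z)/|Z| = 20.3/1723 = 0.01178.
Step 5 — Type: Im(Z) = -1722 ⇒ leading (phase φ = -89.3°).

PF = 0.01178 (leading, φ = -89.3°)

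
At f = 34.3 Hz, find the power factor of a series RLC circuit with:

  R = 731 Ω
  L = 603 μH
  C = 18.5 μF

Step 1 — Angular frequency: ω = 2π·f = 2π·34.3 = 215.5 rad/s.
Step 2 — Component impedances:
  R: Z = R = 731 Ω
  L: Z = jωL = j·215.5·0.000603 = 0 + j0.13 Ω
  C: Z = 1/(jωC) = -j/(ω·C) = 0 - j250.8 Ω
Step 3 — Series combination: Z_total = R + L + C = 731 - j250.7 Ω = 772.8∠-18.9° Ω.
Step 4 — Power factor: PF = cos(φ) = Re(Z)/|Z| = 731/772.8 = 0.9459.
Step 5 — Type: Im(Z) = -250.7 ⇒ leading (phase φ = -18.9°).

PF = 0.9459 (leading, φ = -18.9°)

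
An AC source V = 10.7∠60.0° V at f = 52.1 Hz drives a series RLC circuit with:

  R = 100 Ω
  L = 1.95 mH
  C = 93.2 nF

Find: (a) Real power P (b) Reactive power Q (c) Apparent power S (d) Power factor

Step 1 — Angular frequency: ω = 2π·f = 2π·52.1 = 327.4 rad/s.
Step 2 — Component impedances:
  R: Z = R = 100 Ω
  L: Z = jωL = j·327.4·0.00195 = 0 + j0.6383 Ω
  C: Z = 1/(jωC) = -j/(ω·C) = 0 - j3.278e+04 Ω
Step 3 — Series combination: Z_total = R + L + C = 100 - j3.278e+04 Ω = 3.278e+04∠-89.8° Ω.
Step 4 — Source phasor: V = 10.7∠60.0° V = 5.35 + j9.266 V.
Step 5 — Current: I = V / Z = -0.0002822 + j0.0001641 A = 0.0003265∠149.8° A.
Step 6 — Complex power: S = V·I* = 1.066e-05 - j0.003493 VA.
Step 7 — Real power: P = Re(S) = 1.066e-05 W.
Step 8 — Reactive power: Q = Im(S) = -0.003493 VAR.
Step 9 — Apparent power: |S| = 0.003493 VA.
Step 10 — Power factor: PF = P/|S| = 0.003051 (leading).

(a) P = 1.066e-05 W  (b) Q = -0.003493 VAR  (c) S = 0.003493 VA  (d) PF = 0.003051 (leading)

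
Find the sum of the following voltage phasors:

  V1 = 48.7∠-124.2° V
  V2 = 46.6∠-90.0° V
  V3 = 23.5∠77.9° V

Step 1 — Convert each phasor to rectangular form:
  V1 = 48.7·(cos(-124.2°) + j·sin(-124.2°)) = -27.37 - j40.28 V
  V2 = 46.6·(cos(-90.0°) + j·sin(-90.0°)) = 0 - j46.6 V
  V3 = 23.5·(cos(77.9°) + j·sin(77.9°)) = 4.926 + j22.98 V
Step 2 — Sum components: V_total = -22.45 - j63.9 V.
Step 3 — Convert to polar: |V_total| = 67.73 V, ∠V_total = -109.4°.

V_total = 67.73∠-109.4° V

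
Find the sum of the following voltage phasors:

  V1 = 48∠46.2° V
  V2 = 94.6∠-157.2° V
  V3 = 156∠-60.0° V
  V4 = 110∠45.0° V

Step 1 — Convert each phasor to rectangular form:
  V1 = 48·(cos(46.2°) + j·sin(46.2°)) = 33.22 + j34.64 V
  V2 = 94.6·(cos(-157.2°) + j·sin(-157.2°)) = -87.21 - j36.66 V
  V3 = 156·(cos(-60.0°) + j·sin(-60.0°)) = 78 - j135.1 V
  V4 = 110·(cos(45.0°) + j·sin(45.0°)) = 77.78 + j77.78 V
Step 2 — Sum components: V_total = 101.8 - j59.33 V.
Step 3 — Convert to polar: |V_total| = 117.8 V, ∠V_total = -30.2°.

V_total = 117.8∠-30.2° V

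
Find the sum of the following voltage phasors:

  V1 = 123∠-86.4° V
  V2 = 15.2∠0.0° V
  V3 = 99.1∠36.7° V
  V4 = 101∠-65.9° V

Step 1 — Convert each phasor to rectangular form:
  V1 = 123·(cos(-86.4°) + j·sin(-86.4°)) = 7.723 - j122.8 V
  V2 = 15.2·(cos(0.0°) + j·sin(0.0°)) = 15.2 V
  V3 = 99.1·(cos(36.7°) + j·sin(36.7°)) = 79.46 + j59.22 V
  V4 = 101·(cos(-65.9°) + j·sin(-65.9°)) = 41.24 - j92.2 V
Step 2 — Sum components: V_total = 143.6 - j155.7 V.
Step 3 — Convert to polar: |V_total| = 211.8 V, ∠V_total = -47.3°.

V_total = 211.8∠-47.3° V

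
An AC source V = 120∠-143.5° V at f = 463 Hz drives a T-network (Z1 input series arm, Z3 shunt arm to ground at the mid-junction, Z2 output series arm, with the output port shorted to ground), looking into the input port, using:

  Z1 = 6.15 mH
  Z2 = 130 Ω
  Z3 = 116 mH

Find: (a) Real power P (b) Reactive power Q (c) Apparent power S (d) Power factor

Step 1 — Angular frequency: ω = 2π·f = 2π·463 = 2909 rad/s.
Step 2 — Component impedances:
  Z1: Z = jωL = j·2909·0.00615 = 0 + j17.89 Ω
  Z2: Z = R = 130 Ω
  Z3: Z = jωL = j·2909·0.116 = 0 + j337.5 Ω
Step 3 — With the output port shorted to ground, the output series arm Z2 runs from the junction to ground; the shunt arm Z3 also runs from the junction to ground. They appear in parallel: Z3 || Z2 = 113.2 + j43.61 Ω.
Step 4 — Series with input arm Z1: Z_in = Z1 + (Z3 || Z2) = 113.2 + j61.5 Ω = 128.8∠28.5° Ω.
Step 5 — Source phasor: V = 120∠-143.5° V = -96.46 - j71.38 V.
Step 6 — Current: I = V / Z = -0.9224 - j0.1294 A = 0.9315∠-172.0° A.
Step 7 — Complex power: S = V·I* = 98.22 + j53.36 VA.
Step 8 — Real power: P = Re(S) = 98.22 W.
Step 9 — Reactive power: Q = Im(S) = 53.36 VAR.
Step 10 — Apparent power: |S| = 111.8 VA.
Step 11 — Power factor: PF = P/|S| = 0.8787 (lagging).

(a) P = 98.22 W  (b) Q = 53.36 VAR  (c) S = 111.8 VA  (d) PF = 0.8787 (lagging)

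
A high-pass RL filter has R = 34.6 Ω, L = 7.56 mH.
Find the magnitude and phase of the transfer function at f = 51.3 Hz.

Step 1 — Angular frequency: ω = 2π·51.3 = 322.3 rad/s.
Step 2 — Transfer function: H(jω) = jωL/(R + jωL).
Step 3 — Numerator jωL = j·2.437; denominator R + jωL = 34.6 + j2.437.
Step 4 — H = 0.004936 + j0.07008.
Step 5 — Magnitude: |H| = 0.07025 (-23.1 dB); phase: φ = 86.0°.

|H| = 0.07025 (-23.1 dB), φ = 86.0°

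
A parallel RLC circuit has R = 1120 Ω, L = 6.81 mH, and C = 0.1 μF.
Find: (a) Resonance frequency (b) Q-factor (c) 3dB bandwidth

Step 1 — Resonance: ω₀ = 1/√(LC) = 1/√(0.00681·1e-07) = 3.832e+04 rad/s.
Step 2 — f₀ = ω₀/(2π) = 6099 Hz.
Step 3 — Parallel Q: Q = R/(ω₀L) = 1120/(3.832e+04·0.00681) = 4.292.
Step 4 — Bandwidth: Δω = ω₀/Q = 8929 rad/s; BW = Δω/(2π) = 1421 Hz.

(a) f₀ = 6099 Hz  (b) Q = 4.292  (c) BW = 1421 Hz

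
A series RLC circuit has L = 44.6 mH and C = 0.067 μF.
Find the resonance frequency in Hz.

Step 1 — Resonance condition Im(Z)=0 gives ω₀ = 1/√(LC).
Step 2 — ω₀ = 1/√(0.0446·6.7e-08) = 1.829e+04 rad/s.
Step 3 — f₀ = ω₀/(2π) = 2911 Hz.

f₀ = 2911 Hz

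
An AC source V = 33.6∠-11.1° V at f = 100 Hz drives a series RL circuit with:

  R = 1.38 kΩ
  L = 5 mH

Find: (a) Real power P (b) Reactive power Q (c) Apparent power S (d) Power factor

Step 1 — Angular frequency: ω = 2π·f = 2π·100 = 628.3 rad/s.
Step 2 — Component impedances:
  R: Z = R = 1380 Ω
  L: Z = jωL = j·628.3·0.005 = 0 + j3.142 Ω
Step 3 — Series combination: Z_total = R + L = 1380 + j3.142 Ω = 1380∠0.1° Ω.
Step 4 — Source phasor: V = 33.6∠-11.1° V = 32.97 - j6.469 V.
Step 5 — Current: I = V / Z = 0.02388 - j0.004742 A = 0.02435∠-11.2° A.
Step 6 — Complex power: S = V·I* = 0.8181 + j0.001862 VA.
Step 7 — Real power: P = Re(S) = 0.8181 W.
Step 8 — Reactive power: Q = Im(S) = 0.001862 VAR.
Step 9 — Apparent power: |S| = 0.8181 VA.
Step 10 — Power factor: PF = P/|S| = 1 (lagging).

(a) P = 0.8181 W  (b) Q = 0.001862 VAR  (c) S = 0.8181 VA  (d) PF = 1 (lagging)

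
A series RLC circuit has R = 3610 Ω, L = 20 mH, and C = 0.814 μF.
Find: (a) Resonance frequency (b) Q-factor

Step 1 — Resonance condition Im(Z)=0 gives ω₀ = 1/√(LC).
Step 2 — ω₀ = 1/√(0.02·8.14e-07) = 7837 rad/s.
Step 3 — f₀ = ω₀/(2π) = 1247 Hz.
Step 4 — Series Q: Q = ω₀L/R = 7837·0.02/3610 = 0.04342.

(a) f₀ = 1247 Hz  (b) Q = 0.04342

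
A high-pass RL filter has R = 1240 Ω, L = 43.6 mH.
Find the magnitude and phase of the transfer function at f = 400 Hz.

Step 1 — Angular frequency: ω = 2π·400 = 2513 rad/s.
Step 2 — Transfer function: H(jω) = jωL/(R + jωL).
Step 3 — Numerator jωL = j·109.6; denominator R + jωL = 1240 + j109.6.
Step 4 — H = 0.007749 + j0.08769.
Step 5 — Magnitude: |H| = 0.08803 (-21.1 dB); phase: φ = 84.9°.

|H| = 0.08803 (-21.1 dB), φ = 84.9°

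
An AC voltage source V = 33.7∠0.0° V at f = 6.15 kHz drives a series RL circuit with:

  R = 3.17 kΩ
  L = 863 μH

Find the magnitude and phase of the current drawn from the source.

Step 1 — Angular frequency: ω = 2π·f = 2π·6150 = 3.864e+04 rad/s.
Step 2 — Component impedances:
  R: Z = R = 3170 Ω
  L: Z = jωL = j·3.864e+04·0.000863 = 0 + j33.35 Ω
Step 3 — Series combination: Z_total = R + L = 3170 + j33.35 Ω = 3170∠0.6° Ω.
Step 4 — Source phasor: V = 33.7∠0.0° V = 33.7 V.
Step 5 — Ohm's law: I = V / Z_total = (33.7) / (3170 + j33.35) = 0.01063 - j0.0001118 A.
Step 6 — Convert to polar: |I| = 0.01063 A, ∠I = -0.6°.

I = 0.01063∠-0.6° A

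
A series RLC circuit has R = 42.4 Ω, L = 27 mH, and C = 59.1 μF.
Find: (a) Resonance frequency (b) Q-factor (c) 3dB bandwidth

Step 1 — Resonance condition Im(Z)=0 gives ω₀ = 1/√(LC).
Step 2 — ω₀ = 1/√(0.027·5.91e-05) = 791.6 rad/s.
Step 3 — f₀ = ω₀/(2π) = 126 Hz.
Step 4 — Series Q: Q = ω₀L/R = 791.6·0.027/42.4 = 0.5041.
Step 5 — 3dB bandwidth: Δω = ω₀/Q = 1570 rad/s; BW = Δω/(2π) = 249.9 Hz.

(a) f₀ = 126 Hz  (b) Q = 0.5041  (c) BW = 249.9 Hz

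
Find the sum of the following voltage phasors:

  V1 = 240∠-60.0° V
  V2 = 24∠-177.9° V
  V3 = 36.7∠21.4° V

Step 1 — Convert each phasor to rectangular form:
  V1 = 240·(cos(-60.0°) + j·sin(-60.0°)) = 120 - j207.8 V
  V2 = 24·(cos(-177.9°) + j·sin(-177.9°)) = -23.98 - j0.8794 V
  V3 = 36.7·(cos(21.4°) + j·sin(21.4°)) = 34.17 + j13.39 V
Step 2 — Sum components: V_total = 130.2 - j195.3 V.
Step 3 — Convert to polar: |V_total| = 234.7 V, ∠V_total = -56.3°.

V_total = 234.7∠-56.3° V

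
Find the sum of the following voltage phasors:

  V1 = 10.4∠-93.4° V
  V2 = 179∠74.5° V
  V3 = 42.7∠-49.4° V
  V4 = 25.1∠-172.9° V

Step 1 — Convert each phasor to rectangular form:
  V1 = 10.4·(cos(-93.4°) + j·sin(-93.4°)) = -0.6168 - j10.38 V
  V2 = 179·(cos(74.5°) + j·sin(74.5°)) = 47.84 + j172.5 V
  V3 = 42.7·(cos(-49.4°) + j·sin(-49.4°)) = 27.79 - j32.42 V
  V4 = 25.1·(cos(-172.9°) + j·sin(-172.9°)) = -24.91 - j3.102 V
Step 2 — Sum components: V_total = 50.1 + j126.6 V.
Step 3 — Convert to polar: |V_total| = 136.1 V, ∠V_total = 68.4°.

V_total = 136.1∠68.4° V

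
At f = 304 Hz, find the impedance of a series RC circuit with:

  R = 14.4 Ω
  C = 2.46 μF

Step 1 — Angular frequency: ω = 2π·f = 2π·304 = 1910 rad/s.
Step 2 — Component impedances:
  R: Z = R = 14.4 Ω
  C: Z = 1/(jωC) = -j/(ω·C) = 0 - j212.8 Ω
Step 3 — Series combination: Z_total = R + C = 14.4 - j212.8 Ω = 213.3∠-86.1° Ω.

Z = 14.4 - j212.8 Ω = 213.3∠-86.1° Ω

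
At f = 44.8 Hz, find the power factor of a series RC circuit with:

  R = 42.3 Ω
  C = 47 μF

Step 1 — Angular frequency: ω = 2π·f = 2π·44.8 = 281.5 rad/s.
Step 2 — Component impedances:
  R: Z = R = 42.3 Ω
  C: Z = 1/(jωC) = -j/(ω·C) = 0 - j75.59 Ω
Step 3 — Series combination: Z_total = R + C = 42.3 - j75.59 Ω = 86.62∠-60.8° Ω.
Step 4 — Power factor: PF = cos(φ) = Re(Z)/|Z| = 42.3/86.618 = 0.4884.
Step 5 — Type: Im(Z) = -75.59 ⇒ leading (phase φ = -60.8°).

PF = 0.4884 (leading, φ = -60.8°)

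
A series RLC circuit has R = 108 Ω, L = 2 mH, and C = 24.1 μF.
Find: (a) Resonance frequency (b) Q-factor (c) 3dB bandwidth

Step 1 — Resonance: ω₀ = 1/√(LC) = 1/√(0.002·2.41e-05) = 4555 rad/s.
Step 2 — f₀ = ω₀/(2π) = 724.9 Hz.
Step 3 — Series Q: Q = ω₀L/R = 4555·0.002/108 = 0.08435.
Step 4 — Bandwidth: Δω = ω₀/Q = 5.4e+04 rad/s; BW = Δω/(2π) = 8594 Hz.

(a) f₀ = 724.9 Hz  (b) Q = 0.08435  (c) BW = 8594 Hz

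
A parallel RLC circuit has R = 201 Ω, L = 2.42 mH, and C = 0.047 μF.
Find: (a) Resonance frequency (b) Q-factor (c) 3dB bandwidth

Step 1 — Resonance: ω₀ = 1/√(LC) = 1/√(0.00242·4.7e-08) = 9.377e+04 rad/s.
Step 2 — f₀ = ω₀/(2π) = 1.492e+04 Hz.
Step 3 — Parallel Q: Q = R/(ω₀L) = 201/(9.377e+04·0.00242) = 0.8858.
Step 4 — Bandwidth: Δω = ω₀/Q = 1.059e+05 rad/s; BW = Δω/(2π) = 1.685e+04 Hz.

(a) f₀ = 1.492e+04 Hz  (b) Q = 0.8858  (c) BW = 1.685e+04 Hz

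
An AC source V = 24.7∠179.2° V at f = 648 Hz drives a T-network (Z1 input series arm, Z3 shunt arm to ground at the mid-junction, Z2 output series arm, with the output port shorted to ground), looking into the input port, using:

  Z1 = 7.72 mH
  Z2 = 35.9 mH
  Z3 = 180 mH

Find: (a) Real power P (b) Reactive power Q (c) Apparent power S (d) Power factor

Step 1 — Angular frequency: ω = 2π·f = 2π·648 = 4072 rad/s.
Step 2 — Component impedances:
  Z1: Z = jωL = j·4072·0.00772 = 0 + j31.43 Ω
  Z2: Z = jωL = j·4072·0.0359 = 0 + j146.2 Ω
  Z3: Z = jωL = j·4072·0.18 = 0 + j732.9 Ω
Step 3 — With the output port shorted to ground, the output series arm Z2 runs from the junction to ground; the shunt arm Z3 also runs from the junction to ground. They appear in parallel: Z3 || Z2 = 0 + j121.9 Ω.
Step 4 — Series with input arm Z1: Z_in = Z1 + (Z3 || Z2) = 0 + j153.3 Ω = 153.3∠90.0° Ω.
Step 5 — Source phasor: V = 24.7∠179.2° V = -24.7 + j0.3449 V.
Step 6 — Current: I = V / Z = 0.00225 + j0.1611 A = 0.1611∠89.2° A.
Step 7 — Complex power: S = V·I* = 0 + j3.98 VA.
Step 8 — Real power: P = Re(S) = 0 W.
Step 9 — Reactive power: Q = Im(S) = 3.98 VAR.
Step 10 — Apparent power: |S| = 3.98 VA.
Step 11 — Power factor: PF = P/|S| = 0 (lagging).

(a) P = 0 W  (b) Q = 3.98 VAR  (c) S = 3.98 VA  (d) PF = 0 (lagging)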